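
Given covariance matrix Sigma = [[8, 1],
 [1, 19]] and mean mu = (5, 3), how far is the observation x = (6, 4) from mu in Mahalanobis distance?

Step 1 — centre the observation: (x - mu) = (1, 1).

Step 2 — invert Sigma. det(Sigma) = 8·19 - (1)² = 151.
  Sigma^{-1} = (1/det) · [[d, -b], [-b, a]] = [[0.1258, -0.0066],
 [-0.0066, 0.053]].

Step 3 — form the quadratic (x - mu)^T · Sigma^{-1} · (x - mu):
  Sigma^{-1} · (x - mu) = (0.1192, 0.0464).
  (x - mu)^T · [Sigma^{-1} · (x - mu)] = (1)·(0.1192) + (1)·(0.0464) = 0.1656.

Step 4 — take square root: d = √(0.1656) ≈ 0.4069.

d(x, mu) = √(0.1656) ≈ 0.4069


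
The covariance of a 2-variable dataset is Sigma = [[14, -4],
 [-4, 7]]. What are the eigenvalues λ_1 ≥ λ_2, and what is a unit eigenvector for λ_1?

Step 1 — characteristic polynomial of 2×2 Sigma:
  det(Sigma - λI) = λ² - trace · λ + det = 0.
  trace = 14 + 7 = 21, det = 14·7 - (-4)² = 82.
Step 2 — discriminant:
  Δ = trace² - 4·det = 441 - 328 = 113.
Step 3 — eigenvalues:
  λ = (trace ± √Δ)/2 = (21 ± 10.6301)/2,
  λ_1 = 15.8151,  λ_2 = 5.1849.

Step 4 — unit eigenvector for λ_1: solve (Sigma - λ_1 I)v = 0. First row:
  (14 - 15.8151)·v_x + (-4)·v_y = 0, i.e. (-1.8151)·v_x + (-4)·v_y = 0,
  so v ∝ (b, λ_1 - a) = (-4, 1.8151); multiply by -1 so the first entry is positive: u = (4, -1.8151).
  ||u|| = √((4)² + (-1.8151)²) = √(19.2945) ≈ 4.3925,
  v_1 = u/||u|| ≈ (0.9106, -0.4132) (||v_1|| = 1).

λ_1 = 15.8151,  λ_2 = 5.1849;  v_1 ≈ (0.9106, -0.4132)


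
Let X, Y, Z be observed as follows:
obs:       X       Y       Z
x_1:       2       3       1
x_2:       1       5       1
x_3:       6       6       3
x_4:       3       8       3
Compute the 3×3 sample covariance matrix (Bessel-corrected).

Step 1 — column means:
  mean(X) = (2 + 1 + 6 + 3) / 4 = 12/4 = 3
  mean(Y) = (3 + 5 + 6 + 8) / 4 = 22/4 = 5.5
  mean(Z) = (1 + 1 + 3 + 3) / 4 = 8/4 = 2

Step 2 — sample covariance S[i,j] = (1/(n-1)) · Σ_k (x_{k,i} - mean_i) · (x_{k,j} - mean_j), with n-1 = 3.
  S[X,X] = ((-1)·(-1) + (-2)·(-2) + (3)·(3) + (0)·(0)) / 3 = 14/3 = 4.6667
  S[X,Y] = ((-1)·(-2.5) + (-2)·(-0.5) + (3)·(0.5) + (0)·(2.5)) / 3 = 5/3 = 1.6667
  S[X,Z] = ((-1)·(-1) + (-2)·(-1) + (3)·(1) + (0)·(1)) / 3 = 6/3 = 2
  S[Y,Y] = ((-2.5)·(-2.5) + (-0.5)·(-0.5) + (0.5)·(0.5) + (2.5)·(2.5)) / 3 = 13/3 = 4.3333
  S[Y,Z] = ((-2.5)·(-1) + (-0.5)·(-1) + (0.5)·(1) + (2.5)·(1)) / 3 = 6/3 = 2
  S[Z,Z] = ((-1)·(-1) + (-1)·(-1) + (1)·(1) + (1)·(1)) / 3 = 4/3 = 1.3333

S is symmetric (S[j,i] = S[i,j]). Assembling:

S = [[4.6667, 1.6667, 2],
 [1.6667, 4.3333, 2],
 [2, 2, 1.3333]]


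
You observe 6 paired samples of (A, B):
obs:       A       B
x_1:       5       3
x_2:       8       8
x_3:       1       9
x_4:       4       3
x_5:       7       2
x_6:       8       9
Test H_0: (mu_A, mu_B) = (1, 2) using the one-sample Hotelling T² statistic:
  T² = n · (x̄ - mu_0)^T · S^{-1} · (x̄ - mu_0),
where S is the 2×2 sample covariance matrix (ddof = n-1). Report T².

Step 1 — sample mean vector:
  mean(A) = (5 + 8 + 1 + 4 + 7 + 8) / 6 = 33/6 = 5.5
  mean(B) = (3 + 8 + 9 + 3 + 2 + 9) / 6 = 34/6 = 5.6667
  x̄ = (5.5, 5.6667),  deviation x̄ - mu_0 = (5.5, 5.6667) - (1, 2) = (4.5, 3.6667).

Step 2 — sample covariance matrix, S[i,j] = (1/(n-1)) · Σ_k (x_{k,i} - mean_i) · (x_{k,j} - mean_j), divisor n-1 = 5:
  S[A,A] = ((-0.5)·(-0.5) + (2.5)·(2.5) + (-4.5)·(-4.5) + (-1.5)·(-1.5) + (1.5)·(1.5) + (2.5)·(2.5)) / 5 = 37.5/5 = 7.5
  S[A,B] = ((-0.5)·(-2.6667) + (2.5)·(2.3333) + (-4.5)·(3.3333) + (-1.5)·(-2.6667) + (1.5)·(-3.6667) + (2.5)·(3.3333)) / 5 = -1/5 = -0.2
  S[B,B] = ((-2.6667)·(-2.6667) + (2.3333)·(2.3333) + (3.3333)·(3.3333) + (-2.6667)·(-2.6667) + (-3.6667)·(-3.6667) + (3.3333)·(3.3333)) / 5 = 55.3333/5 = 11.0667
  S = [[7.5, -0.2],
 [-0.2, 11.0667]].

Step 3 — invert S. det(S) = 7.5·11.0667 - (-0.2)² = 82.96.
  S^{-1} = (1/det) · [[d, -b], [-b, a]] = [[0.1334, 0.0024],
 [0.0024, 0.0904]].

Step 4 — quadratic form (x̄ - mu_0)^T · S^{-1} · (x̄ - mu_0):
  S^{-1} · (x̄ - mu_0) = (0.6091, 0.3423),
  (x̄ - mu_0)^T · [...] = (4.5)·(0.6091) + (3.6667)·(0.3423) = 3.9963.

Step 5 — scale by n: T² = 6 · 3.9963 = 23.9778.

T² ≈ 23.9778


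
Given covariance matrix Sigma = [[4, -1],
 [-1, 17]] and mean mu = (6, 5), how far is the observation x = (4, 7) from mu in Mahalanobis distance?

Step 1 — centre the observation: (x - mu) = (-2, 2).

Step 2 — invert Sigma. det(Sigma) = 4·17 - (-1)² = 67.
  Sigma^{-1} = (1/det) · [[d, -b], [-b, a]] = [[0.2537, 0.0149],
 [0.0149, 0.0597]].

Step 3 — form the quadratic (x - mu)^T · Sigma^{-1} · (x - mu):
  Sigma^{-1} · (x - mu) = (-0.4776, 0.0896).
  (x - mu)^T · [Sigma^{-1} · (x - mu)] = (-2)·(-0.4776) + (2)·(0.0896) = 1.1343.

Step 4 — take square root: d = √(1.1343) ≈ 1.065.

d(x, mu) = √(1.1343) ≈ 1.065


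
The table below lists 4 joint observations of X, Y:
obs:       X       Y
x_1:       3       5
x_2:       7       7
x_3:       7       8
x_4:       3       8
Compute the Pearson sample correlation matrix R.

Step 1 — column means:
  mean(X) = (3 + 7 + 7 + 3) / 4 = 20/4 = 5
  mean(Y) = (5 + 7 + 8 + 8) / 4 = 28/4 = 7

Step 2 — sample variances and covariances s[i,j] = (1/(n-1)) · Σ_k (x_{k,i} - mean_i) · (x_{k,j} - mean_j), with n-1 = 3:
  s[X,X] = ((-2)·(-2) + (2)·(2) + (2)·(2) + (-2)·(-2)) / 3 = 16/3 = 5.3333
  s[X,Y] = ((-2)·(-2) + (2)·(0) + (2)·(1) + (-2)·(1)) / 3 = 4/3 = 1.3333
  s[Y,Y] = ((-2)·(-2) + (0)·(0) + (1)·(1) + (1)·(1)) / 3 = 6/3 = 2
  Sample standard deviations s_i = √(s[i,i]):
  s(X) = √(5.3333) = 2.3094
  s(Y) = √(2) = 1.4142

Step 3 — r_{ij} = s_{ij} / (s_i · s_j):
  r[X,X] = 1 (diagonal).
  r[X,Y] = 1.3333 / (2.3094 · 1.4142) = 1.3333 / 3.266 = 0.4082
  r[Y,Y] = 1 (diagonal).

R is symmetric with unit diagonal. Assembling:

R = [[1, 0.4082],
 [0.4082, 1]]


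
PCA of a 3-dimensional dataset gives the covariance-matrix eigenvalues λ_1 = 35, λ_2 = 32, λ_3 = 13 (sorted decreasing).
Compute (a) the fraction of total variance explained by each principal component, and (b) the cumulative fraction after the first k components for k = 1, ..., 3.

Step 1 — total variance = trace(Sigma) = Σ λ_i = 35 + 32 + 13 = 80.

Step 2 — fraction explained by component i = λ_i / Σ λ:
  PC1: 35/80 = 0.4375
  PC2: 32/80 = 0.4
  PC3: 13/80 = 0.1625

Step 3 — cumulative fraction after k components = (λ_1 + ... + λ_k) / Σ λ:
  k = 1: 35/80 = 0.4375
  k = 2: (35 + 32)/80 = 67/80 = 0.8375
  k = 3: (35 + 32 + 13)/80 = 80/80 = 1

Summary (fraction, with percent):

explained: PC1 0.4375 (43.75%), PC2 0.4 (40%), PC3 0.1625 (16.25%);  cumulative: 0.4375, 0.8375, 1


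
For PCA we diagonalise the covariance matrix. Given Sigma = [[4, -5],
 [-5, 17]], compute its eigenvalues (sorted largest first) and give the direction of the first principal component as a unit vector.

Step 1 — characteristic polynomial of 2×2 Sigma:
  det(Sigma - λI) = λ² - trace · λ + det = 0.
  trace = 4 + 17 = 21, det = 4·17 - (-5)² = 43.
Step 2 — discriminant:
  Δ = trace² - 4·det = 441 - 172 = 269.
Step 3 — eigenvalues:
  λ = (trace ± √Δ)/2 = (21 ± 16.4012)/2,
  λ_1 = 18.7006,  λ_2 = 2.2994.

Step 4 — unit eigenvector for λ_1: solve (Sigma - λ_1 I)v = 0. First row:
  (4 - 18.7006)·v_x + (-5)·v_y = 0, i.e. (-14.7006)·v_x + (-5)·v_y = 0,
  so v ∝ (b, λ_1 - a) = (-5, 14.7006); multiply by -1 so the first entry is positive: u = (5, -14.7006).
  ||u|| = √((5)² + (-14.7006)²) = √(241.1079) ≈ 15.5277,
  v_1 = u/||u|| ≈ (0.322, -0.9467) (||v_1|| = 1).

λ_1 = 18.7006,  λ_2 = 2.2994;  v_1 ≈ (0.322, -0.9467)


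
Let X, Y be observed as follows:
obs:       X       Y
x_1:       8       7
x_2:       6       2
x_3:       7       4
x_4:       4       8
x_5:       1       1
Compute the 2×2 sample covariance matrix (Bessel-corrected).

Step 1 — column means:
  mean(X) = (8 + 6 + 7 + 4 + 1) / 5 = 26/5 = 5.2
  mean(Y) = (7 + 2 + 4 + 8 + 1) / 5 = 22/5 = 4.4

Step 2 — sample covariance S[i,j] = (1/(n-1)) · Σ_k (x_{k,i} - mean_i) · (x_{k,j} - mean_j), with n-1 = 4.
  S[X,X] = ((2.8)·(2.8) + (0.8)·(0.8) + (1.8)·(1.8) + (-1.2)·(-1.2) + (-4.2)·(-4.2)) / 4 = 30.8/4 = 7.7
  S[X,Y] = ((2.8)·(2.6) + (0.8)·(-2.4) + (1.8)·(-0.4) + (-1.2)·(3.6) + (-4.2)·(-3.4)) / 4 = 14.6/4 = 3.65
  S[Y,Y] = ((2.6)·(2.6) + (-2.4)·(-2.4) + (-0.4)·(-0.4) + (3.6)·(3.6) + (-3.4)·(-3.4)) / 4 = 37.2/4 = 9.3

S is symmetric (S[j,i] = S[i,j]). Assembling:

S = [[7.7, 3.65],
 [3.65, 9.3]]


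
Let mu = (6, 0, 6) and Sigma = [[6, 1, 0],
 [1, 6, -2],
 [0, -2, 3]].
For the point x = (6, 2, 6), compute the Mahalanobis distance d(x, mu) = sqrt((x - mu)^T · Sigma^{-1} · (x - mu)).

Step 1 — centre the observation: (x - mu) = (0, 2, 0).

Step 2 — invert Sigma (cofactor / det for 3×3, or solve directly):
  Sigma^{-1} = [[0.1728, -0.037, -0.0247],
 [-0.037, 0.2222, 0.1481],
 [-0.0247, 0.1481, 0.4321]].

Step 3 — form the quadratic (x - mu)^T · Sigma^{-1} · (x - mu):
  Sigma^{-1} · (x - mu) = (-0.0741, 0.4444, 0.2963).
  (x - mu)^T · [Sigma^{-1} · (x - mu)] = (0)·(-0.0741) + (2)·(0.4444) + (0)·(0.2963) = 0.8889.

Step 4 — take square root: d = √(0.8889) ≈ 0.9428.

d(x, mu) = √(0.8889) ≈ 0.9428


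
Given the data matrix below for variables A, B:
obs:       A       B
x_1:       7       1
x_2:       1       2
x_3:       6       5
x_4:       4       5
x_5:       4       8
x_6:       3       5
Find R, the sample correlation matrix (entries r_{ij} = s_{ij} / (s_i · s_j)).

Step 1 — column means:
  mean(A) = (7 + 1 + 6 + 4 + 4 + 3) / 6 = 25/6 = 4.1667
  mean(B) = (1 + 2 + 5 + 5 + 8 + 5) / 6 = 26/6 = 4.3333

Step 2 — sample variances and covariances s[i,j] = (1/(n-1)) · Σ_k (x_{k,i} - mean_i) · (x_{k,j} - mean_j), with n-1 = 5:
  s[A,A] = ((2.8333)·(2.8333) + (-3.1667)·(-3.1667) + (1.8333)·(1.8333) + (-0.1667)·(-0.1667) + (-0.1667)·(-0.1667) + (-1.1667)·(-1.1667)) / 5 = 22.8333/5 = 4.5667
  s[A,B] = ((2.8333)·(-3.3333) + (-3.1667)·(-2.3333) + (1.8333)·(0.6667) + (-0.1667)·(0.6667) + (-0.1667)·(3.6667) + (-1.1667)·(0.6667)) / 5 = -2.3333/5 = -0.4667
  s[B,B] = ((-3.3333)·(-3.3333) + (-2.3333)·(-2.3333) + (0.6667)·(0.6667) + (0.6667)·(0.6667) + (3.6667)·(3.6667) + (0.6667)·(0.6667)) / 5 = 31.3333/5 = 6.2667
  Sample standard deviations s_i = √(s[i,i]):
  s(A) = √(4.5667) = 2.137
  s(B) = √(6.2667) = 2.5033

Step 3 — r_{ij} = s_{ij} / (s_i · s_j):
  r[A,A] = 1 (diagonal).
  r[A,B] = -0.4667 / (2.137 · 2.5033) = -0.4667 / 5.3496 = -0.0872
  r[B,B] = 1 (diagonal).

R is symmetric with unit diagonal. Assembling:

R = [[1, -0.0872],
 [-0.0872, 1]]


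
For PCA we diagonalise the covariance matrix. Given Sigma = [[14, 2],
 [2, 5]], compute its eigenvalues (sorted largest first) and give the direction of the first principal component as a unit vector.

Step 1 — characteristic polynomial of 2×2 Sigma:
  det(Sigma - λI) = λ² - trace · λ + det = 0.
  trace = 14 + 5 = 19, det = 14·5 - (2)² = 66.
Step 2 — discriminant:
  Δ = trace² - 4·det = 361 - 264 = 97.
Step 3 — eigenvalues:
  λ = (trace ± √Δ)/2 = (19 ± 9.8489)/2,
  λ_1 = 14.4244,  λ_2 = 4.5756.

Step 4 — unit eigenvector for λ_1: solve (Sigma - λ_1 I)v = 0. First row:
  (14 - 14.4244)·v_x + (2)·v_y = 0, i.e. (-0.4244)·v_x + (2)·v_y = 0,
  so v ∝ (b, λ_1 - a) = (2, 0.4244) = u.
  ||u|| = √((2)² + (0.4244)²) = √(4.1801) ≈ 2.0445,
  v_1 = u/||u|| ≈ (0.9782, 0.2076) (||v_1|| = 1).

λ_1 = 14.4244,  λ_2 = 4.5756;  v_1 ≈ (0.9782, 0.2076)


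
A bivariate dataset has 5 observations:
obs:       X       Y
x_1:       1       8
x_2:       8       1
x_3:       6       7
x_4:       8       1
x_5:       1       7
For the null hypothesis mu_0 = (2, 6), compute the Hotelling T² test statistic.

Step 1 — sample mean vector:
  mean(X) = (1 + 8 + 6 + 8 + 1) / 5 = 24/5 = 4.8
  mean(Y) = (8 + 1 + 7 + 1 + 7) / 5 = 24/5 = 4.8
  x̄ = (4.8, 4.8),  deviation x̄ - mu_0 = (4.8, 4.8) - (2, 6) = (2.8, -1.2).

Step 2 — sample covariance matrix, S[i,j] = (1/(n-1)) · Σ_k (x_{k,i} - mean_i) · (x_{k,j} - mean_j), divisor n-1 = 4:
  S[X,X] = ((-3.8)·(-3.8) + (3.2)·(3.2) + (1.2)·(1.2) + (3.2)·(3.2) + (-3.8)·(-3.8)) / 4 = 50.8/4 = 12.7
  S[X,Y] = ((-3.8)·(3.2) + (3.2)·(-3.8) + (1.2)·(2.2) + (3.2)·(-3.8) + (-3.8)·(2.2)) / 4 = -42.2/4 = -10.55
  S[Y,Y] = ((3.2)·(3.2) + (-3.8)·(-3.8) + (2.2)·(2.2) + (-3.8)·(-3.8) + (2.2)·(2.2)) / 4 = 48.8/4 = 12.2
  S = [[12.7, -10.55],
 [-10.55, 12.2]].

Step 3 — invert S. det(S) = 12.7·12.2 - (-10.55)² = 43.6375.
  S^{-1} = (1/det) · [[d, -b], [-b, a]] = [[0.2796, 0.2418],
 [0.2418, 0.291]].

Step 4 — quadratic form (x̄ - mu_0)^T · S^{-1} · (x̄ - mu_0):
  S^{-1} · (x̄ - mu_0) = (0.4927, 0.3277),
  (x̄ - mu_0)^T · [...] = (2.8)·(0.4927) + (-1.2)·(0.3277) = 0.9863.

Step 5 — scale by n: T² = 5 · 0.9863 = 4.9315.

T² ≈ 4.9315


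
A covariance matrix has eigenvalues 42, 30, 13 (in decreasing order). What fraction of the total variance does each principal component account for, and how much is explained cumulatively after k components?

Step 1 — total variance = trace(Sigma) = Σ λ_i = 42 + 30 + 13 = 85.

Step 2 — fraction explained by component i = λ_i / Σ λ:
  PC1: 42/85 = 0.4941
  PC2: 30/85 = 0.3529
  PC3: 13/85 = 0.1529

Step 3 — cumulative fraction after k components = (λ_1 + ... + λ_k) / Σ λ:
  k = 1: 42/85 = 0.4941
  k = 2: (42 + 30)/85 = 72/85 = 0.8471
  k = 3: (42 + 30 + 13)/85 = 85/85 = 1

Summary (fraction, with percent):

explained: PC1 0.4941 (49.41%), PC2 0.3529 (35.29%), PC3 0.1529 (15.29%);  cumulative: 0.4941, 0.8471, 1


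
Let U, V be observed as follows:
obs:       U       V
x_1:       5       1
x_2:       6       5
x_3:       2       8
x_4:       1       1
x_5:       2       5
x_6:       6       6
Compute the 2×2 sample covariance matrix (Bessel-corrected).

Step 1 — column means:
  mean(U) = (5 + 6 + 2 + 1 + 2 + 6) / 6 = 22/6 = 3.6667
  mean(V) = (1 + 5 + 8 + 1 + 5 + 6) / 6 = 26/6 = 4.3333

Step 2 — sample covariance S[i,j] = (1/(n-1)) · Σ_k (x_{k,i} - mean_i) · (x_{k,j} - mean_j), with n-1 = 5.
  S[U,U] = ((1.3333)·(1.3333) + (2.3333)·(2.3333) + (-1.6667)·(-1.6667) + (-2.6667)·(-2.6667) + (-1.6667)·(-1.6667) + (2.3333)·(2.3333)) / 5 = 25.3333/5 = 5.0667
  S[U,V] = ((1.3333)·(-3.3333) + (2.3333)·(0.6667) + (-1.6667)·(3.6667) + (-2.6667)·(-3.3333) + (-1.6667)·(0.6667) + (2.3333)·(1.6667)) / 5 = 2.6667/5 = 0.5333
  S[V,V] = ((-3.3333)·(-3.3333) + (0.6667)·(0.6667) + (3.6667)·(3.6667) + (-3.3333)·(-3.3333) + (0.6667)·(0.6667) + (1.6667)·(1.6667)) / 5 = 39.3333/5 = 7.8667

S is symmetric (S[j,i] = S[i,j]). Assembling:

S = [[5.0667, 0.5333],
 [0.5333, 7.8667]]


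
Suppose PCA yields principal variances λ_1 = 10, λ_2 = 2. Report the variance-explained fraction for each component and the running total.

Step 1 — total variance = trace(Sigma) = Σ λ_i = 10 + 2 = 12.

Step 2 — fraction explained by component i = λ_i / Σ λ:
  PC1: 10/12 = 0.8333
  PC2: 2/12 = 0.1667

Step 3 — cumulative fraction after k components = (λ_1 + ... + λ_k) / Σ λ:
  k = 1: 10/12 = 0.8333
  k = 2: (10 + 2)/12 = 12/12 = 1

Summary (fraction, with percent):

explained: PC1 0.8333 (83.33%), PC2 0.1667 (16.67%);  cumulative: 0.8333, 1


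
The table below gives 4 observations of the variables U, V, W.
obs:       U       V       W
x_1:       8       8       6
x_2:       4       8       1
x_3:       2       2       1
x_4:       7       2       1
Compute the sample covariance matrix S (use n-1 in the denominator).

Step 1 — column means:
  mean(U) = (8 + 4 + 2 + 7) / 4 = 21/4 = 5.25
  mean(V) = (8 + 8 + 2 + 2) / 4 = 20/4 = 5
  mean(W) = (6 + 1 + 1 + 1) / 4 = 9/4 = 2.25

Step 2 — sample covariance S[i,j] = (1/(n-1)) · Σ_k (x_{k,i} - mean_i) · (x_{k,j} - mean_j), with n-1 = 3.
  S[U,U] = ((2.75)·(2.75) + (-1.25)·(-1.25) + (-3.25)·(-3.25) + (1.75)·(1.75)) / 3 = 22.75/3 = 7.5833
  S[U,V] = ((2.75)·(3) + (-1.25)·(3) + (-3.25)·(-3) + (1.75)·(-3)) / 3 = 9/3 = 3
  S[U,W] = ((2.75)·(3.75) + (-1.25)·(-1.25) + (-3.25)·(-1.25) + (1.75)·(-1.25)) / 3 = 13.75/3 = 4.5833
  S[V,V] = ((3)·(3) + (3)·(3) + (-3)·(-3) + (-3)·(-3)) / 3 = 36/3 = 12
  S[V,W] = ((3)·(3.75) + (3)·(-1.25) + (-3)·(-1.25) + (-3)·(-1.25)) / 3 = 15/3 = 5
  S[W,W] = ((3.75)·(3.75) + (-1.25)·(-1.25) + (-1.25)·(-1.25) + (-1.25)·(-1.25)) / 3 = 18.75/3 = 6.25

S is symmetric (S[j,i] = S[i,j]). Assembling:

S = [[7.5833, 3, 4.5833],
 [3, 12, 5],
 [4.5833, 5, 6.25]]


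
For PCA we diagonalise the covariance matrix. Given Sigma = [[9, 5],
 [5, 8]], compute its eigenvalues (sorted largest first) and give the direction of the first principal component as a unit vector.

Step 1 — characteristic polynomial of 2×2 Sigma:
  det(Sigma - λI) = λ² - trace · λ + det = 0.
  trace = 9 + 8 = 17, det = 9·8 - (5)² = 47.
Step 2 — discriminant:
  Δ = trace² - 4·det = 289 - 188 = 101.
Step 3 — eigenvalues:
  λ = (trace ± √Δ)/2 = (17 ± 10.0499)/2,
  λ_1 = 13.5249,  λ_2 = 3.4751.

Step 4 — unit eigenvector for λ_1: solve (Sigma - λ_1 I)v = 0. First row:
  (9 - 13.5249)·v_x + (5)·v_y = 0, i.e. (-4.5249)·v_x + (5)·v_y = 0,
  so v ∝ (b, λ_1 - a) = (5, 4.5249) = u.
  ||u|| = √((5)² + (4.5249)²) = √(45.4751) ≈ 6.7435,
  v_1 = u/||u|| ≈ (0.7415, 0.671) (||v_1|| = 1).

λ_1 = 13.5249,  λ_2 = 3.4751;  v_1 ≈ (0.7415, 0.671)


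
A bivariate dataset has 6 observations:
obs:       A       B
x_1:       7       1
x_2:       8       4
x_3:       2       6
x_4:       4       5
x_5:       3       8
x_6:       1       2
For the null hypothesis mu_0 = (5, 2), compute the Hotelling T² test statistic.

Step 1 — sample mean vector:
  mean(A) = (7 + 8 + 2 + 4 + 3 + 1) / 6 = 25/6 = 4.1667
  mean(B) = (1 + 4 + 6 + 5 + 8 + 2) / 6 = 26/6 = 4.3333
  x̄ = (4.1667, 4.3333),  deviation x̄ - mu_0 = (4.1667, 4.3333) - (5, 2) = (-0.8333, 2.3333).

Step 2 — sample covariance matrix, S[i,j] = (1/(n-1)) · Σ_k (x_{k,i} - mean_i) · (x_{k,j} - mean_j), divisor n-1 = 5:
  S[A,A] = ((2.8333)·(2.8333) + (3.8333)·(3.8333) + (-2.1667)·(-2.1667) + (-0.1667)·(-0.1667) + (-1.1667)·(-1.1667) + (-3.1667)·(-3.1667)) / 5 = 38.8333/5 = 7.7667
  S[A,B] = ((2.8333)·(-3.3333) + (3.8333)·(-0.3333) + (-2.1667)·(1.6667) + (-0.1667)·(0.6667) + (-1.1667)·(3.6667) + (-3.1667)·(-2.3333)) / 5 = -11.3333/5 = -2.2667
  S[B,B] = ((-3.3333)·(-3.3333) + (-0.3333)·(-0.3333) + (1.6667)·(1.6667) + (0.6667)·(0.6667) + (3.6667)·(3.6667) + (-2.3333)·(-2.3333)) / 5 = 33.3333/5 = 6.6667
  S = [[7.7667, -2.2667],
 [-2.2667, 6.6667]].

Step 3 — invert S. det(S) = 7.7667·6.6667 - (-2.2667)² = 46.64.
  S^{-1} = (1/det) · [[d, -b], [-b, a]] = [[0.1429, 0.0486],
 [0.0486, 0.1665]].

Step 4 — quadratic form (x̄ - mu_0)^T · S^{-1} · (x̄ - mu_0):
  S^{-1} · (x̄ - mu_0) = (-0.0057, 0.3481),
  (x̄ - mu_0)^T · [...] = (-0.8333)·(-0.0057) + (2.3333)·(0.3481) = 0.8169.

Step 5 — scale by n: T² = 6 · 0.8169 = 4.9014.

T² ≈ 4.9014


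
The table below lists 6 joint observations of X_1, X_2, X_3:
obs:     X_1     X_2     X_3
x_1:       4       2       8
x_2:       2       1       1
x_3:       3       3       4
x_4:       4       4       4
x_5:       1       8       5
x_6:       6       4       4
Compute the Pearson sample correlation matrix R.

Step 1 — column means:
  mean(X_1) = (4 + 2 + 3 + 4 + 1 + 6) / 6 = 20/6 = 3.3333
  mean(X_2) = (2 + 1 + 3 + 4 + 8 + 4) / 6 = 22/6 = 3.6667
  mean(X_3) = (8 + 1 + 4 + 4 + 5 + 4) / 6 = 26/6 = 4.3333

Step 2 — sample variances and covariances s[i,j] = (1/(n-1)) · Σ_k (x_{k,i} - mean_i) · (x_{k,j} - mean_j), with n-1 = 5:
  s[X_1,X_1] = ((0.6667)·(0.6667) + (-1.3333)·(-1.3333) + (-0.3333)·(-0.3333) + (0.6667)·(0.6667) + (-2.3333)·(-2.3333) + (2.6667)·(2.6667)) / 5 = 15.3333/5 = 3.0667
  s[X_1,X_2] = ((0.6667)·(-1.6667) + (-1.3333)·(-2.6667) + (-0.3333)·(-0.6667) + (0.6667)·(0.3333) + (-2.3333)·(4.3333) + (2.6667)·(0.3333)) / 5 = -6.3333/5 = -1.2667
  s[X_1,X_3] = ((0.6667)·(3.6667) + (-1.3333)·(-3.3333) + (-0.3333)·(-0.3333) + (0.6667)·(-0.3333) + (-2.3333)·(0.6667) + (2.6667)·(-0.3333)) / 5 = 4.3333/5 = 0.8667
  s[X_2,X_2] = ((-1.6667)·(-1.6667) + (-2.6667)·(-2.6667) + (-0.6667)·(-0.6667) + (0.3333)·(0.3333) + (4.3333)·(4.3333) + (0.3333)·(0.3333)) / 5 = 29.3333/5 = 5.8667
  s[X_2,X_3] = ((-1.6667)·(3.6667) + (-2.6667)·(-3.3333) + (-0.6667)·(-0.3333) + (0.3333)·(-0.3333) + (4.3333)·(0.6667) + (0.3333)·(-0.3333)) / 5 = 5.6667/5 = 1.1333
  s[X_3,X_3] = ((3.6667)·(3.6667) + (-3.3333)·(-3.3333) + (-0.3333)·(-0.3333) + (-0.3333)·(-0.3333) + (0.6667)·(0.6667) + (-0.3333)·(-0.3333)) / 5 = 25.3333/5 = 5.0667
  Sample standard deviations s_i = √(s[i,i]):
  s(X_1) = √(3.0667) = 1.7512
  s(X_2) = √(5.8667) = 2.4221
  s(X_3) = √(5.0667) = 2.2509

Step 3 — r_{ij} = s_{ij} / (s_i · s_j):
  r[X_1,X_1] = 1 (diagonal).
  r[X_1,X_2] = -1.2667 / (1.7512 · 2.4221) = -1.2667 / 4.2416 = -0.2986
  r[X_1,X_3] = 0.8667 / (1.7512 · 2.2509) = 0.8667 / 3.9418 = 0.2199
  r[X_2,X_2] = 1 (diagonal).
  r[X_2,X_3] = 1.1333 / (2.4221 · 2.2509) = 1.1333 / 5.452 = 0.2079
  r[X_3,X_3] = 1 (diagonal).

R is symmetric with unit diagonal. Assembling:

R = [[1, -0.2986, 0.2199],
 [-0.2986, 1, 0.2079],
 [0.2199, 0.2079, 1]]


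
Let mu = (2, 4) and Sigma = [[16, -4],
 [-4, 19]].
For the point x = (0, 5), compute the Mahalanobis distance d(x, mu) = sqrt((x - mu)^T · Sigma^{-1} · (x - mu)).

Step 1 — centre the observation: (x - mu) = (-2, 1).

Step 2 — invert Sigma. det(Sigma) = 16·19 - (-4)² = 288.
  Sigma^{-1} = (1/det) · [[d, -b], [-b, a]] = [[0.066, 0.0139],
 [0.0139, 0.0556]].

Step 3 — form the quadratic (x - mu)^T · Sigma^{-1} · (x - mu):
  Sigma^{-1} · (x - mu) = (-0.1181, 0.0278).
  (x - mu)^T · [Sigma^{-1} · (x - mu)] = (-2)·(-0.1181) + (1)·(0.0278) = 0.2639.

Step 4 — take square root: d = √(0.2639) ≈ 0.5137.

d(x, mu) = √(0.2639) ≈ 0.5137


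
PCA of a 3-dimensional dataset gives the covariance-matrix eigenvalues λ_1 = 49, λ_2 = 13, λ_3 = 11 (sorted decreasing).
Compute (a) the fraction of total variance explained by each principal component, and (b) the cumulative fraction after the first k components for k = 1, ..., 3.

Step 1 — total variance = trace(Sigma) = Σ λ_i = 49 + 13 + 11 = 73.

Step 2 — fraction explained by component i = λ_i / Σ λ:
  PC1: 49/73 = 0.6712
  PC2: 13/73 = 0.1781
  PC3: 11/73 = 0.1507

Step 3 — cumulative fraction after k components = (λ_1 + ... + λ_k) / Σ λ:
  k = 1: 49/73 = 0.6712
  k = 2: (49 + 13)/73 = 62/73 = 0.8493
  k = 3: (49 + 13 + 11)/73 = 73/73 = 1

Summary (fraction, with percent):

explained: PC1 0.6712 (67.12%), PC2 0.1781 (17.81%), PC3 0.1507 (15.07%);  cumulative: 0.6712, 0.8493, 1


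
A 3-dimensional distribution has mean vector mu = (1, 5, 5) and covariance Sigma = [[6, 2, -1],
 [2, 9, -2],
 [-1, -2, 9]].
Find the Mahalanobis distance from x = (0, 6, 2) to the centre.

Step 1 — centre the observation: (x - mu) = (-1, 1, -3).

Step 2 — invert Sigma (cofactor / det for 3×3, or solve directly):
  Sigma^{-1} = [[0.1812, -0.0376, 0.0118],
 [-0.0376, 0.1247, 0.0235],
 [0.0118, 0.0235, 0.1176]].

Step 3 — form the quadratic (x - mu)^T · Sigma^{-1} · (x - mu):
  Sigma^{-1} · (x - mu) = (-0.2541, 0.0918, -0.3412).
  (x - mu)^T · [Sigma^{-1} · (x - mu)] = (-1)·(-0.2541) + (1)·(0.0918) + (-3)·(-0.3412) = 1.3694.

Step 4 — take square root: d = √(1.3694) ≈ 1.1702.

d(x, mu) = √(1.3694) ≈ 1.1702


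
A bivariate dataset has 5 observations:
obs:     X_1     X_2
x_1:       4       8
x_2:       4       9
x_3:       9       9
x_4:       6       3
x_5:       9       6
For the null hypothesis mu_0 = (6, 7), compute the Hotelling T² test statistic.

Step 1 — sample mean vector:
  mean(X_1) = (4 + 4 + 9 + 6 + 9) / 5 = 32/5 = 6.4
  mean(X_2) = (8 + 9 + 9 + 3 + 6) / 5 = 35/5 = 7
  x̄ = (6.4, 7),  deviation x̄ - mu_0 = (6.4, 7) - (6, 7) = (0.4, 0).

Step 2 — sample covariance matrix, S[i,j] = (1/(n-1)) · Σ_k (x_{k,i} - mean_i) · (x_{k,j} - mean_j), divisor n-1 = 4:
  S[X_1,X_1] = ((-2.4)·(-2.4) + (-2.4)·(-2.4) + (2.6)·(2.6) + (-0.4)·(-0.4) + (2.6)·(2.6)) / 4 = 25.2/4 = 6.3
  S[X_1,X_2] = ((-2.4)·(1) + (-2.4)·(2) + (2.6)·(2) + (-0.4)·(-4) + (2.6)·(-1)) / 4 = -3/4 = -0.75
  S[X_2,X_2] = ((1)·(1) + (2)·(2) + (2)·(2) + (-4)·(-4) + (-1)·(-1)) / 4 = 26/4 = 6.5
  S = [[6.3, -0.75],
 [-0.75, 6.5]].

Step 3 — invert S. det(S) = 6.3·6.5 - (-0.75)² = 40.3875.
  S^{-1} = (1/det) · [[d, -b], [-b, a]] = [[0.1609, 0.0186],
 [0.0186, 0.156]].

Step 4 — quadratic form (x̄ - mu_0)^T · S^{-1} · (x̄ - mu_0):
  S^{-1} · (x̄ - mu_0) = (0.0644, 0.0074),
  (x̄ - mu_0)^T · [...] = (0.4)·(0.0644) + (0)·(0.0074) = 0.0258.

Step 5 — scale by n: T² = 5 · 0.0258 = 0.1288.

T² ≈ 0.1288


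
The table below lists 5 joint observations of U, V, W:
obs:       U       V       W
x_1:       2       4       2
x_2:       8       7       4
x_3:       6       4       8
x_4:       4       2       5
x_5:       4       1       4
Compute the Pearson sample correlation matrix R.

Step 1 — column means:
  mean(U) = (2 + 8 + 6 + 4 + 4) / 5 = 24/5 = 4.8
  mean(V) = (4 + 7 + 4 + 2 + 1) / 5 = 18/5 = 3.6
  mean(W) = (2 + 4 + 8 + 5 + 4) / 5 = 23/5 = 4.6

Step 2 — sample variances and covariances s[i,j] = (1/(n-1)) · Σ_k (x_{k,i} - mean_i) · (x_{k,j} - mean_j), with n-1 = 4:
  s[U,U] = ((-2.8)·(-2.8) + (3.2)·(3.2) + (1.2)·(1.2) + (-0.8)·(-0.8) + (-0.8)·(-0.8)) / 4 = 20.8/4 = 5.2
  s[U,V] = ((-2.8)·(0.4) + (3.2)·(3.4) + (1.2)·(0.4) + (-0.8)·(-1.6) + (-0.8)·(-2.6)) / 4 = 13.6/4 = 3.4
  s[U,W] = ((-2.8)·(-2.6) + (3.2)·(-0.6) + (1.2)·(3.4) + (-0.8)·(0.4) + (-0.8)·(-0.6)) / 4 = 9.6/4 = 2.4
  s[V,V] = ((0.4)·(0.4) + (3.4)·(3.4) + (0.4)·(0.4) + (-1.6)·(-1.6) + (-2.6)·(-2.6)) / 4 = 21.2/4 = 5.3
  s[V,W] = ((0.4)·(-2.6) + (3.4)·(-0.6) + (0.4)·(3.4) + (-1.6)·(0.4) + (-2.6)·(-0.6)) / 4 = -0.8/4 = -0.2
  s[W,W] = ((-2.6)·(-2.6) + (-0.6)·(-0.6) + (3.4)·(3.4) + (0.4)·(0.4) + (-0.6)·(-0.6)) / 4 = 19.2/4 = 4.8
  Sample standard deviations s_i = √(s[i,i]):
  s(U) = √(5.2) = 2.2804
  s(V) = √(5.3) = 2.3022
  s(W) = √(4.8) = 2.1909

Step 3 — r_{ij} = s_{ij} / (s_i · s_j):
  r[U,U] = 1 (diagonal).
  r[U,V] = 3.4 / (2.2804 · 2.3022) = 3.4 / 5.2498 = 0.6476
  r[U,W] = 2.4 / (2.2804 · 2.1909) = 2.4 / 4.996 = 0.4804
  r[V,V] = 1 (diagonal).
  r[V,W] = -0.2 / (2.3022 · 2.1909) = -0.2 / 5.0438 = -0.0397
  r[W,W] = 1 (diagonal).

R is symmetric with unit diagonal. Assembling:

R = [[1, 0.6476, 0.4804],
 [0.6476, 1, -0.0397],
 [0.4804, -0.0397, 1]]


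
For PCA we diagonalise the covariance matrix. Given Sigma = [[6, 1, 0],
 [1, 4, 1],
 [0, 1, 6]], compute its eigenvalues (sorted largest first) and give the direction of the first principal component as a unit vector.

Step 1 — characteristic polynomial p(λ) = det(λI - Sigma) = λ³ - tr·λ² + c_1·λ - det, where tr = trace, c_1 = sum of the principal 2×2 minors, det = det(Sigma):
  tr = 6 + 4 + 6 = 16,
  c_1 = (6·4 - (1)²) + (6·6 - (0)²) + (4·6 - (1)²) = 23 + 36 + 23 = 82,
  det = 6·(4·6 - (1)²) - (1)·((1)·6 - (1)·(0)) + (0)·((1)·(1) - 4·(0)) = 6·(23) - (1)·(6) + (0)·(1) = 132.
  So p(λ) = λ³ - 16λ² + 82λ - 132.
Step 2 — look for an integer root (rational root theorem: any rational root is an integer divisor of 132). Testing λ = 6:
  p(6) = 216 - 576 + 492 - 132 = 0  ✓
  Dividing out (λ - 6): p(λ) = (λ - 6)(λ² - 10λ + 22).
Step 3 — remaining eigenvalues from the quadratic λ² - 10λ + 22 = 0:
  Δ = 10² - 4·22 = 100 - 88 = 12,  λ = (10 ± √12)/2 = (10 ± 3.4641)/2 ≈ 6.7321 or 3.2679.
  Sorted: λ_1 = 6.7321,  λ_2 = 6,  λ_3 = 3.2679  (check: sum = 16 = tr ✓).

Step 4 — unit eigenvector for λ_1 ≈ 6.7321: v spans the null space of (Sigma - λ_1 I), whose rows are
  r_1 = (-0.7321, 1, 0),  r_2 = (1, -2.7321, 1),  r_3 = (0, 1, -0.7321).
  v is orthogonal to every row, so take v ∝ r_1 × r_2 = ((1)·(1) - (0)·(-2.7321), (0)·(1) - (-0.7321)·(1), (-0.7321)·(-2.7321) - (1)·(1)) ≈ (1, 0.7321, 1).
  Let u = (1, 0.7321, 1).
  ||u|| = √((1)² + (0.7321)² + (1)²) = √(2.5359) ≈ 1.5925,  v_1 = u/||u|| ≈ (0.628, 0.4597, 0.628) (||v_1|| = 1).

λ_1 = 6.7321,  λ_2 = 6,  λ_3 = 3.2679;  v_1 ≈ (0.628, 0.4597, 0.628)


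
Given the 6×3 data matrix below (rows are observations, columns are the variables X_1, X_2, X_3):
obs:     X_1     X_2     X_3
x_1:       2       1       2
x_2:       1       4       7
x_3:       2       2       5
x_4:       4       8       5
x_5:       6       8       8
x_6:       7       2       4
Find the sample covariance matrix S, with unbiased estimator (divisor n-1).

Step 1 — column means:
  mean(X_1) = (2 + 1 + 2 + 4 + 6 + 7) / 6 = 22/6 = 3.6667
  mean(X_2) = (1 + 4 + 2 + 8 + 8 + 2) / 6 = 25/6 = 4.1667
  mean(X_3) = (2 + 7 + 5 + 5 + 8 + 4) / 6 = 31/6 = 5.1667

Step 2 — sample covariance S[i,j] = (1/(n-1)) · Σ_k (x_{k,i} - mean_i) · (x_{k,j} - mean_j), with n-1 = 5.
  S[X_1,X_1] = ((-1.6667)·(-1.6667) + (-2.6667)·(-2.6667) + (-1.6667)·(-1.6667) + (0.3333)·(0.3333) + (2.3333)·(2.3333) + (3.3333)·(3.3333)) / 5 = 29.3333/5 = 5.8667
  S[X_1,X_2] = ((-1.6667)·(-3.1667) + (-2.6667)·(-0.1667) + (-1.6667)·(-2.1667) + (0.3333)·(3.8333) + (2.3333)·(3.8333) + (3.3333)·(-2.1667)) / 5 = 12.3333/5 = 2.4667
  S[X_1,X_3] = ((-1.6667)·(-3.1667) + (-2.6667)·(1.8333) + (-1.6667)·(-0.1667) + (0.3333)·(-0.1667) + (2.3333)·(2.8333) + (3.3333)·(-1.1667)) / 5 = 3.3333/5 = 0.6667
  S[X_2,X_2] = ((-3.1667)·(-3.1667) + (-0.1667)·(-0.1667) + (-2.1667)·(-2.1667) + (3.8333)·(3.8333) + (3.8333)·(3.8333) + (-2.1667)·(-2.1667)) / 5 = 48.8333/5 = 9.7667
  S[X_2,X_3] = ((-3.1667)·(-3.1667) + (-0.1667)·(1.8333) + (-2.1667)·(-0.1667) + (3.8333)·(-0.1667) + (3.8333)·(2.8333) + (-2.1667)·(-1.1667)) / 5 = 22.8333/5 = 4.5667
  S[X_3,X_3] = ((-3.1667)·(-3.1667) + (1.8333)·(1.8333) + (-0.1667)·(-0.1667) + (-0.1667)·(-0.1667) + (2.8333)·(2.8333) + (-1.1667)·(-1.1667)) / 5 = 22.8333/5 = 4.5667

S is symmetric (S[j,i] = S[i,j]). Assembling:

S = [[5.8667, 2.4667, 0.6667],
 [2.4667, 9.7667, 4.5667],
 [0.6667, 4.5667, 4.5667]]


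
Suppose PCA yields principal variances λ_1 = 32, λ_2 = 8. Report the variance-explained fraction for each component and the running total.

Step 1 — total variance = trace(Sigma) = Σ λ_i = 32 + 8 = 40.

Step 2 — fraction explained by component i = λ_i / Σ λ:
  PC1: 32/40 = 0.8
  PC2: 8/40 = 0.2

Step 3 — cumulative fraction after k components = (λ_1 + ... + λ_k) / Σ λ:
  k = 1: 32/40 = 0.8
  k = 2: (32 + 8)/40 = 40/40 = 1

Summary (fraction, with percent):

explained: PC1 0.8 (80%), PC2 0.2 (20%);  cumulative: 0.8, 1


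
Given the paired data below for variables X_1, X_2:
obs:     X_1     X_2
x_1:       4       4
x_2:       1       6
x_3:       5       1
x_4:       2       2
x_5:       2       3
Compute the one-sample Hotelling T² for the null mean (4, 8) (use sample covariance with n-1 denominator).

Step 1 — sample mean vector:
  mean(X_1) = (4 + 1 + 5 + 2 + 2) / 5 = 14/5 = 2.8
  mean(X_2) = (4 + 6 + 1 + 2 + 3) / 5 = 16/5 = 3.2
  x̄ = (2.8, 3.2),  deviation x̄ - mu_0 = (2.8, 3.2) - (4, 8) = (-1.2, -4.8).

Step 2 — sample covariance matrix, S[i,j] = (1/(n-1)) · Σ_k (x_{k,i} - mean_i) · (x_{k,j} - mean_j), divisor n-1 = 4:
  S[X_1,X_1] = ((1.2)·(1.2) + (-1.8)·(-1.8) + (2.2)·(2.2) + (-0.8)·(-0.8) + (-0.8)·(-0.8)) / 4 = 10.8/4 = 2.7
  S[X_1,X_2] = ((1.2)·(0.8) + (-1.8)·(2.8) + (2.2)·(-2.2) + (-0.8)·(-1.2) + (-0.8)·(-0.2)) / 4 = -7.8/4 = -1.95
  S[X_2,X_2] = ((0.8)·(0.8) + (2.8)·(2.8) + (-2.2)·(-2.2) + (-1.2)·(-1.2) + (-0.2)·(-0.2)) / 4 = 14.8/4 = 3.7
  S = [[2.7, -1.95],
 [-1.95, 3.7]].

Step 3 — invert S. det(S) = 2.7·3.7 - (-1.95)² = 6.1875.
  S^{-1} = (1/det) · [[d, -b], [-b, a]] = [[0.598, 0.3152],
 [0.3152, 0.4364]].

Step 4 — quadratic form (x̄ - mu_0)^T · S^{-1} · (x̄ - mu_0):
  S^{-1} · (x̄ - mu_0) = (-2.2303, -2.4727),
  (x̄ - mu_0)^T · [...] = (-1.2)·(-2.2303) + (-4.8)·(-2.4727) = 14.5455.

Step 5 — scale by n: T² = 5 · 14.5455 = 72.7273.

T² ≈ 72.7273


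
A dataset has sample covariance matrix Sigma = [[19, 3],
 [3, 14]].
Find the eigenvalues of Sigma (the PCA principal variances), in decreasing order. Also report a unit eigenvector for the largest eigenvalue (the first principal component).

Step 1 — characteristic polynomial of 2×2 Sigma:
  det(Sigma - λI) = λ² - trace · λ + det = 0.
  trace = 19 + 14 = 33, det = 19·14 - (3)² = 257.
Step 2 — discriminant:
  Δ = trace² - 4·det = 1089 - 1028 = 61.
Step 3 — eigenvalues:
  λ = (trace ± √Δ)/2 = (33 ± 7.8102)/2,
  λ_1 = 20.4051,  λ_2 = 12.5949.

Step 4 — unit eigenvector for λ_1: solve (Sigma - λ_1 I)v = 0. First row:
  (19 - 20.4051)·v_x + (3)·v_y = 0, i.e. (-1.4051)·v_x + (3)·v_y = 0,
  so v ∝ (b, λ_1 - a) = (3, 1.4051) = u.
  ||u|| = √((3)² + (1.4051)²) = √(10.9744) ≈ 3.3128,
  v_1 = u/||u|| ≈ (0.9056, 0.4242) (||v_1|| = 1).

λ_1 = 20.4051,  λ_2 = 12.5949;  v_1 ≈ (0.9056, 0.4242)


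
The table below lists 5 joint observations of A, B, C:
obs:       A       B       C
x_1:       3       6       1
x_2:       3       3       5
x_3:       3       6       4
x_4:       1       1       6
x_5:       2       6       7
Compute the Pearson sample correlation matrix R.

Step 1 — column means:
  mean(A) = (3 + 3 + 3 + 1 + 2) / 5 = 12/5 = 2.4
  mean(B) = (6 + 3 + 6 + 1 + 6) / 5 = 22/5 = 4.4
  mean(C) = (1 + 5 + 4 + 6 + 7) / 5 = 23/5 = 4.6

Step 2 — sample variances and covariances s[i,j] = (1/(n-1)) · Σ_k (x_{k,i} - mean_i) · (x_{k,j} - mean_j), with n-1 = 4:
  s[A,A] = ((0.6)·(0.6) + (0.6)·(0.6) + (0.6)·(0.6) + (-1.4)·(-1.4) + (-0.4)·(-0.4)) / 4 = 3.2/4 = 0.8
  s[A,B] = ((0.6)·(1.6) + (0.6)·(-1.4) + (0.6)·(1.6) + (-1.4)·(-3.4) + (-0.4)·(1.6)) / 4 = 5.2/4 = 1.3
  s[A,C] = ((0.6)·(-3.6) + (0.6)·(0.4) + (0.6)·(-0.6) + (-1.4)·(1.4) + (-0.4)·(2.4)) / 4 = -5.2/4 = -1.3
  s[B,B] = ((1.6)·(1.6) + (-1.4)·(-1.4) + (1.6)·(1.6) + (-3.4)·(-3.4) + (1.6)·(1.6)) / 4 = 21.2/4 = 5.3
  s[B,C] = ((1.6)·(-3.6) + (-1.4)·(0.4) + (1.6)·(-0.6) + (-3.4)·(1.4) + (1.6)·(2.4)) / 4 = -8.2/4 = -2.05
  s[C,C] = ((-3.6)·(-3.6) + (0.4)·(0.4) + (-0.6)·(-0.6) + (1.4)·(1.4) + (2.4)·(2.4)) / 4 = 21.2/4 = 5.3
  Sample standard deviations s_i = √(s[i,i]):
  s(A) = √(0.8) = 0.8944
  s(B) = √(5.3) = 2.3022
  s(C) = √(5.3) = 2.3022

Step 3 — r_{ij} = s_{ij} / (s_i · s_j):
  r[A,A] = 1 (diagonal).
  r[A,B] = 1.3 / (0.8944 · 2.3022) = 1.3 / 2.0591 = 0.6313
  r[A,C] = -1.3 / (0.8944 · 2.3022) = -1.3 / 2.0591 = -0.6313
  r[B,B] = 1 (diagonal).
  r[B,C] = -2.05 / (2.3022 · 2.3022) = -2.05 / 5.3 = -0.3868
  r[C,C] = 1 (diagonal).

R is symmetric with unit diagonal. Assembling:

R = [[1, 0.6313, -0.6313],
 [0.6313, 1, -0.3868],
 [-0.6313, -0.3868, 1]]


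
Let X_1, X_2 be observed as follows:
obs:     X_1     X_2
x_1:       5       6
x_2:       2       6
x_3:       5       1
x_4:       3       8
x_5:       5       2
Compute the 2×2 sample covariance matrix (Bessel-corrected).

Step 1 — column means:
  mean(X_1) = (5 + 2 + 5 + 3 + 5) / 5 = 20/5 = 4
  mean(X_2) = (6 + 6 + 1 + 8 + 2) / 5 = 23/5 = 4.6

Step 2 — sample covariance S[i,j] = (1/(n-1)) · Σ_k (x_{k,i} - mean_i) · (x_{k,j} - mean_j), with n-1 = 4.
  S[X_1,X_1] = ((1)·(1) + (-2)·(-2) + (1)·(1) + (-1)·(-1) + (1)·(1)) / 4 = 8/4 = 2
  S[X_1,X_2] = ((1)·(1.4) + (-2)·(1.4) + (1)·(-3.6) + (-1)·(3.4) + (1)·(-2.6)) / 4 = -11/4 = -2.75
  S[X_2,X_2] = ((1.4)·(1.4) + (1.4)·(1.4) + (-3.6)·(-3.6) + (3.4)·(3.4) + (-2.6)·(-2.6)) / 4 = 35.2/4 = 8.8

S is symmetric (S[j,i] = S[i,j]). Assembling:

S = [[2, -2.75],
 [-2.75, 8.8]]


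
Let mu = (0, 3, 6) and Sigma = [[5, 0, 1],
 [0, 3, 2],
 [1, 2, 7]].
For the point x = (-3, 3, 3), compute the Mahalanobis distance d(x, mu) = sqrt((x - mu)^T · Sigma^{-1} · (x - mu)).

Step 1 — centre the observation: (x - mu) = (-3, 0, -3).

Step 2 — invert Sigma (cofactor / det for 3×3, or solve directly):
  Sigma^{-1} = [[0.2073, 0.0244, -0.0366],
 [0.0244, 0.4146, -0.122],
 [-0.0366, -0.122, 0.1829]].

Step 3 — form the quadratic (x - mu)^T · Sigma^{-1} · (x - mu):
  Sigma^{-1} · (x - mu) = (-0.5122, 0.2927, -0.439).
  (x - mu)^T · [Sigma^{-1} · (x - mu)] = (-3)·(-0.5122) + (0)·(0.2927) + (-3)·(-0.439) = 2.8537.

Step 4 — take square root: d = √(2.8537) ≈ 1.6893.

d(x, mu) = √(2.8537) ≈ 1.6893


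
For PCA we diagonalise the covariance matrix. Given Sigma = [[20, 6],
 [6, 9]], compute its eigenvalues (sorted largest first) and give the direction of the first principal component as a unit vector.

Step 1 — characteristic polynomial of 2×2 Sigma:
  det(Sigma - λI) = λ² - trace · λ + det = 0.
  trace = 20 + 9 = 29, det = 20·9 - (6)² = 144.
Step 2 — discriminant:
  Δ = trace² - 4·det = 841 - 576 = 265.
Step 3 — eigenvalues:
  λ = (trace ± √Δ)/2 = (29 ± 16.2788)/2,
  λ_1 = 22.6394,  λ_2 = 6.3606.

Step 4 — unit eigenvector for λ_1: solve (Sigma - λ_1 I)v = 0. First row:
  (20 - 22.6394)·v_x + (6)·v_y = 0, i.e. (-2.6394)·v_x + (6)·v_y = 0,
  so v ∝ (b, λ_1 - a) = (6, 2.6394) = u.
  ||u|| = √((6)² + (2.6394)²) = √(42.9665) ≈ 6.5549,
  v_1 = u/||u|| ≈ (0.9153, 0.4027) (||v_1|| = 1).

λ_1 = 22.6394,  λ_2 = 6.3606;  v_1 ≈ (0.9153, 0.4027)


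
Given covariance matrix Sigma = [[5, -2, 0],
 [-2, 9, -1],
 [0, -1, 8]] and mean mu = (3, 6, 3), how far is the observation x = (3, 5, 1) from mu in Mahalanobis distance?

Step 1 — centre the observation: (x - mu) = (0, -1, -2).

Step 2 — invert Sigma (cofactor / det for 3×3, or solve directly):
  Sigma^{-1} = [[0.2198, 0.0495, 0.0062],
 [0.0495, 0.1238, 0.0155],
 [0.0062, 0.0155, 0.1269]].

Step 3 — form the quadratic (x - mu)^T · Sigma^{-1} · (x - mu):
  Sigma^{-1} · (x - mu) = (-0.0619, -0.1548, -0.2693).
  (x - mu)^T · [Sigma^{-1} · (x - mu)] = (0)·(-0.0619) + (-1)·(-0.1548) + (-2)·(-0.2693) = 0.6935.

Step 4 — take square root: d = √(0.6935) ≈ 0.8328.

d(x, mu) = √(0.6935) ≈ 0.8328


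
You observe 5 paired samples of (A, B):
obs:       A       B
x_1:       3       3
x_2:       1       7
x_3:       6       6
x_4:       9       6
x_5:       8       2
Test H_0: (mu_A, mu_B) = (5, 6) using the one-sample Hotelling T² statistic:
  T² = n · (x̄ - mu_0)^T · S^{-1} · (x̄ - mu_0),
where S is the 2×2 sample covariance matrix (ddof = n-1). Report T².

Step 1 — sample mean vector:
  mean(A) = (3 + 1 + 6 + 9 + 8) / 5 = 27/5 = 5.4
  mean(B) = (3 + 7 + 6 + 6 + 2) / 5 = 24/5 = 4.8
  x̄ = (5.4, 4.8),  deviation x̄ - mu_0 = (5.4, 4.8) - (5, 6) = (0.4, -1.2).

Step 2 — sample covariance matrix, S[i,j] = (1/(n-1)) · Σ_k (x_{k,i} - mean_i) · (x_{k,j} - mean_j), divisor n-1 = 4:
  S[A,A] = ((-2.4)·(-2.4) + (-4.4)·(-4.4) + (0.6)·(0.6) + (3.6)·(3.6) + (2.6)·(2.6)) / 4 = 45.2/4 = 11.3
  S[A,B] = ((-2.4)·(-1.8) + (-4.4)·(2.2) + (0.6)·(1.2) + (3.6)·(1.2) + (2.6)·(-2.8)) / 4 = -7.6/4 = -1.9
  S[B,B] = ((-1.8)·(-1.8) + (2.2)·(2.2) + (1.2)·(1.2) + (1.2)·(1.2) + (-2.8)·(-2.8)) / 4 = 18.8/4 = 4.7
  S = [[11.3, -1.9],
 [-1.9, 4.7]].

Step 3 — invert S. det(S) = 11.3·4.7 - (-1.9)² = 49.5.
  S^{-1} = (1/det) · [[d, -b], [-b, a]] = [[0.0949, 0.0384],
 [0.0384, 0.2283]].

Step 4 — quadratic form (x̄ - mu_0)^T · S^{-1} · (x̄ - mu_0):
  S^{-1} · (x̄ - mu_0) = (-0.0081, -0.2586),
  (x̄ - mu_0)^T · [...] = (0.4)·(-0.0081) + (-1.2)·(-0.2586) = 0.3071.

Step 5 — scale by n: T² = 5 · 0.3071 = 1.5354.

T² ≈ 1.5354


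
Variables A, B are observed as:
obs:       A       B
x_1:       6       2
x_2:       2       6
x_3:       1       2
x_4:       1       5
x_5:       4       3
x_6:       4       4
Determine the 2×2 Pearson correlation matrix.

Step 1 — column means:
  mean(A) = (6 + 2 + 1 + 1 + 4 + 4) / 6 = 18/6 = 3
  mean(B) = (2 + 6 + 2 + 5 + 3 + 4) / 6 = 22/6 = 3.6667

Step 2 — sample variances and covariances s[i,j] = (1/(n-1)) · Σ_k (x_{k,i} - mean_i) · (x_{k,j} - mean_j), with n-1 = 5:
  s[A,A] = ((3)·(3) + (-1)·(-1) + (-2)·(-2) + (-2)·(-2) + (1)·(1) + (1)·(1)) / 5 = 20/5 = 4
  s[A,B] = ((3)·(-1.6667) + (-1)·(2.3333) + (-2)·(-1.6667) + (-2)·(1.3333) + (1)·(-0.6667) + (1)·(0.3333)) / 5 = -7/5 = -1.4
  s[B,B] = ((-1.6667)·(-1.6667) + (2.3333)·(2.3333) + (-1.6667)·(-1.6667) + (1.3333)·(1.3333) + (-0.6667)·(-0.6667) + (0.3333)·(0.3333)) / 5 = 13.3333/5 = 2.6667
  Sample standard deviations s_i = √(s[i,i]):
  s(A) = √(4) = 2
  s(B) = √(2.6667) = 1.633

Step 3 — r_{ij} = s_{ij} / (s_i · s_j):
  r[A,A] = 1 (diagonal).
  r[A,B] = -1.4 / (2 · 1.633) = -1.4 / 3.266 = -0.4287
  r[B,B] = 1 (diagonal).

R is symmetric with unit diagonal. Assembling:

R = [[1, -0.4287],
 [-0.4287, 1]]
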